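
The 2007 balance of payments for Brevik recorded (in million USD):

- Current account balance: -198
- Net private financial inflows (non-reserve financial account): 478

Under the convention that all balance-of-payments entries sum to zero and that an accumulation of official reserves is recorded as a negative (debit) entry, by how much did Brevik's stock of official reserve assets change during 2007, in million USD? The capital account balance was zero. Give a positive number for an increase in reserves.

Official reserve transactions balance = -((-198) + 478) = -280
An accumulation of reserves is recorded as a debit (negative entry), so the change in the stock of reserves is the negative of that balance.
Change in official reserves = -(-280) = 280

280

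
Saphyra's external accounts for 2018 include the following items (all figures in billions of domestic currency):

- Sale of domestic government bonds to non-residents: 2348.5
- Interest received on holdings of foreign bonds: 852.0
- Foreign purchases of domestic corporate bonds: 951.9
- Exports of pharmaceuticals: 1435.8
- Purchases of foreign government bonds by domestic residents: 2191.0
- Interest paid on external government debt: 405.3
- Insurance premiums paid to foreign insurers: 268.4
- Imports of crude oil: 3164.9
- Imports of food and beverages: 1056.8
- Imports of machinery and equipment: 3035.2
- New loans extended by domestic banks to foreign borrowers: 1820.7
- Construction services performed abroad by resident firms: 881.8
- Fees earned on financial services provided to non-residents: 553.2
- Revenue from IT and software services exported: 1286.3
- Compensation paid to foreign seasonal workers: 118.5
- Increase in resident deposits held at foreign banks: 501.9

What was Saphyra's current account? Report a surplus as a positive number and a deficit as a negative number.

-3040.0

Goods: -1056.8 + 1435.8 - 3164.9 - 3035.2 = -5821.1
Services: -268.4 + 1286.3 + 553.2 + 881.8 = 2452.9
Primary income: -118.5 - 405.3 + 852.0 = 328.2
Current account = (-5821.1) + 2452.9 + 328.2 = -3040.0
(Excluded from the current account — financial account: sale of domestic government bonds to non-residents 2348.5, foreign purchases of domestic corporate bonds 951.9, purchases of foreign government bonds by domestic residents 2191.0, new loans extended by domestic banks to foreign borrowers 1820.7, increase in resident deposits held at foreign banks 501.9.)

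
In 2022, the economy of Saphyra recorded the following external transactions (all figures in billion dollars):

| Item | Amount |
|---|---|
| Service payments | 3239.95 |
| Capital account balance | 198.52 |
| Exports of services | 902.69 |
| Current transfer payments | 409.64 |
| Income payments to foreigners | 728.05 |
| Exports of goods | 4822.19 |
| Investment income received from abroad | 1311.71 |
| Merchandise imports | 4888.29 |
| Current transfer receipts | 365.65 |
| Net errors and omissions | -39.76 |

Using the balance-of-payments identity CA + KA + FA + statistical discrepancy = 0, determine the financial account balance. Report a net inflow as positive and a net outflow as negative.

1704.93

Goods balance = 4822.19 - 4888.29 = -66.10
Services balance = 902.69 - 3239.95 = -2337.26
Trade balance (goods + services) = -66.10 + (-2337.26) = -2403.36
Net primary income = 1311.71 - 728.05 = 583.66
Net secondary income = 365.65 - 409.64 = -43.99
Current account = -2403.36 + 583.66 + (-43.99) = -1863.69
Financial account = -(-1863.69 + 198.52 + (-39.76)) = 1704.93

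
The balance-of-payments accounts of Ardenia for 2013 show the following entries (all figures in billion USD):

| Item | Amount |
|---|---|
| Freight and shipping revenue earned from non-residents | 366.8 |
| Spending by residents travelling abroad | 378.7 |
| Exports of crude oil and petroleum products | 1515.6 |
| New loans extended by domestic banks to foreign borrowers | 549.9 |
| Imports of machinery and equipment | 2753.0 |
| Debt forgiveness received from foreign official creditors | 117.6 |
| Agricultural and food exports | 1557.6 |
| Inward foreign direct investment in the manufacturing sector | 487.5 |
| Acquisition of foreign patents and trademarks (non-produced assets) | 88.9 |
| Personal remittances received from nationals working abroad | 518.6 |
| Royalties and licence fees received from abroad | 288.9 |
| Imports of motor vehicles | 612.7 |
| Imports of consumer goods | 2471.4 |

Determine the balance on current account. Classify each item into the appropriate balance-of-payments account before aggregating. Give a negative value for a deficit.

Goods: 1557.6 - 612.7 + 1515.6 - 2753.0 - 2471.4 = -2763.9
Services: -378.7 + 366.8 + 288.9 = 277.0
Secondary income: 518.6
Current account = (-2763.9) + 277.0 + 518.6 = -1968.3
(Excluded from the current account — financial account: new loans extended by domestic banks to foreign borrowers 549.9, inward foreign direct investment in the manufacturing sector 487.5; capital account: debt forgiveness received from foreign official creditors 117.6, acquisition of foreign patents and trademarks (non-produced assets) 88.9.)

-1968.3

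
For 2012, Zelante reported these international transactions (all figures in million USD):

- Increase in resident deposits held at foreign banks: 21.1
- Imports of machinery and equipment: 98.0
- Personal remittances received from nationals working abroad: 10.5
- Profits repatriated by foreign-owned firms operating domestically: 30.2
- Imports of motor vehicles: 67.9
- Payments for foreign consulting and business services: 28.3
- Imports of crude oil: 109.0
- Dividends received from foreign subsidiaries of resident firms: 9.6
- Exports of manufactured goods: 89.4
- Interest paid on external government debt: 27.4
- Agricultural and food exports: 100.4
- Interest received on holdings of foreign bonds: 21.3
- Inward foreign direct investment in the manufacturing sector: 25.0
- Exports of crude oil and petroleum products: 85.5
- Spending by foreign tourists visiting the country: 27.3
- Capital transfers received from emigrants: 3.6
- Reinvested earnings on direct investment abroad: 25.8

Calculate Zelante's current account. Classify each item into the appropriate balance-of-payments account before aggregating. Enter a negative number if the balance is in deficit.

Goods: -98.0 - 109.0 + 85.5 + 89.4 - 67.9 + 100.4 = 0.4
Services: 27.3 - 28.3 = -1.0
Primary income: 9.6 + 25.8 - 27.4 + 21.3 - 30.2 = -0.9
Secondary income: 10.5
Current account = 0.4 + (-1.0) + (-0.9) + 10.5 = 9.0
(Excluded from the current account — financial account: increase in resident deposits held at foreign banks 21.1, inward foreign direct investment in the manufacturing sector 25.0; capital account: capital transfers received from emigrants 3.6.)

9.0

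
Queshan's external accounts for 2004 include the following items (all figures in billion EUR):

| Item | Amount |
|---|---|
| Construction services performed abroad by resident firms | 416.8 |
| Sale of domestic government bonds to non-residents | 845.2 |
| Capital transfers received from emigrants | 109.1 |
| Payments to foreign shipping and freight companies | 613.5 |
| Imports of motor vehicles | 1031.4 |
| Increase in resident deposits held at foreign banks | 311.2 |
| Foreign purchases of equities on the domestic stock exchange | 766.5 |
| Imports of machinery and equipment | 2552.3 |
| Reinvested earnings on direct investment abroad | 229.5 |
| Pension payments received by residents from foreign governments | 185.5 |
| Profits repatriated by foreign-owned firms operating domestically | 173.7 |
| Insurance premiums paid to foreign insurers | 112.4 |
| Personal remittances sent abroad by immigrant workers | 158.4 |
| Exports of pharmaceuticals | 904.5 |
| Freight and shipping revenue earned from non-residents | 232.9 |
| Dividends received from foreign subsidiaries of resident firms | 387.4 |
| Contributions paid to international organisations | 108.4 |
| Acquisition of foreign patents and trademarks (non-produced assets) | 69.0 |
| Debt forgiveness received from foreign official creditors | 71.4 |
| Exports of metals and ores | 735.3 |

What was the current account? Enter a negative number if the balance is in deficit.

Goods: -1031.4 - 2552.3 + 735.3 + 904.5 = -1943.9
Services: 232.9 - 613.5 - 112.4 + 416.8 = -76.2
Primary income: 229.5 - 173.7 + 387.4 = 443.2
Secondary income: -108.4 + 185.5 - 158.4 = -81.3
Current account = (-1943.9) + (-76.2) + 443.2 + (-81.3) = -1658.2
(Excluded from the current account — financial account: sale of domestic government bonds to non-residents 845.2, increase in resident deposits held at foreign banks 311.2, foreign purchases of equities on the domestic stock exchange 766.5; capital account: capital transfers received from emigrants 109.1, acquisition of foreign patents and trademarks (non-produced assets) 69.0, debt forgiveness received from foreign official creditors 71.4.)

-1658.2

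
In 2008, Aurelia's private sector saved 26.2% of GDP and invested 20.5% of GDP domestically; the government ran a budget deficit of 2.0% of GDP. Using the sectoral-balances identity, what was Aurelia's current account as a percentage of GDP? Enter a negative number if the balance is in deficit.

3.7

By the sectoral-balances identity, CA = (S_private - I) + (T - G).
Private balance = 26.2 - 20.5 = 5.7
Government balance (T - G) = -2.0
CA = 5.7 + (-2.0) = 3.7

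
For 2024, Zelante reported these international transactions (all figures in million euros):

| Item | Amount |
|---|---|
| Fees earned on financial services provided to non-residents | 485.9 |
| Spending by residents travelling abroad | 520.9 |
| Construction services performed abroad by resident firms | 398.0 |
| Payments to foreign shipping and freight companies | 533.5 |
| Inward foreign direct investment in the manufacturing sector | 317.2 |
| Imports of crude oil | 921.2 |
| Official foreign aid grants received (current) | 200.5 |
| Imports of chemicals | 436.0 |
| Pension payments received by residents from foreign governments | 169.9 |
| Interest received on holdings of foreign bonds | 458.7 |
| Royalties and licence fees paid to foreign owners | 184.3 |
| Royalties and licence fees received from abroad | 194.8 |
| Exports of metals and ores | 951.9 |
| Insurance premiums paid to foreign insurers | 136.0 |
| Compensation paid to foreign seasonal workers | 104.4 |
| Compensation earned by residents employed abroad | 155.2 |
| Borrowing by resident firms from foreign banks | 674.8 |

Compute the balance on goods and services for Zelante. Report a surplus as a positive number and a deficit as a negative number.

Goods: -436.0 - 921.2 + 951.9 = -405.3
Services: 398.0 - 520.9 - 533.5 + 485.9 + 194.8 - 184.3 - 136.0 = -296.0
Trade balance = -405.3 + (-296.0) = -701.3
(Excluded from the trade balance — financial account: inward foreign direct investment in the manufacturing sector 317.2, borrowing by resident firms from foreign banks 674.8; secondary income: official foreign aid grants received (current) 200.5, pension payments received by residents from foreign governments 169.9; primary income: interest received on holdings of foreign bonds 458.7, compensation paid to foreign seasonal workers 104.4, compensation earned by residents employed abroad 155.2.)

-701.3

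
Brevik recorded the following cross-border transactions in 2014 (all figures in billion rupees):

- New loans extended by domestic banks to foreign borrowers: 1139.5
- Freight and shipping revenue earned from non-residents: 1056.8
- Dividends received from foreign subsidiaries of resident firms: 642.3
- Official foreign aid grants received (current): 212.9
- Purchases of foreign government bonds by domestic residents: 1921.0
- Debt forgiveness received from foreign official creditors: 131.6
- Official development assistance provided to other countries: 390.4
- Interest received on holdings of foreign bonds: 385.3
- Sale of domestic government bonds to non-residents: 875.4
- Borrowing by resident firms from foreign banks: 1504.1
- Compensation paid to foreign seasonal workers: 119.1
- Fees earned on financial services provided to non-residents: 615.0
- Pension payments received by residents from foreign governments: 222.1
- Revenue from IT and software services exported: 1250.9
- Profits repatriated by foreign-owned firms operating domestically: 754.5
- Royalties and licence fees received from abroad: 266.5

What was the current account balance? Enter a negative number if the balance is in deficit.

Services: 266.5 + 615.0 + 1250.9 + 1056.8 = 3189.2
Primary income: 642.3 + 385.3 - 754.5 - 119.1 = 154.0
Secondary income: 222.1 + 212.9 - 390.4 = 44.6
Current account = 3189.2 + 154.0 + 44.6 = 3387.8
(Excluded from the current account — financial account: new loans extended by domestic banks to foreign borrowers 1139.5, purchases of foreign government bonds by domestic residents 1921.0, sale of domestic government bonds to non-residents 875.4, borrowing by resident firms from foreign banks 1504.1; capital account: debt forgiveness received from foreign official creditors 131.6.)

3387.8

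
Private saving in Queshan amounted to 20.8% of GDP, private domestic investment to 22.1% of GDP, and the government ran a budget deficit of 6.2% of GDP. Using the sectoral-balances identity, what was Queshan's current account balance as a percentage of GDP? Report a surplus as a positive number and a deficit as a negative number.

-7.5

By the sectoral-balances identity, CA = (S_private - I) + (T - G).
Private balance = 20.8 - 22.1 = -1.3
Government balance (T - G) = -6.2
CA = -1.3 + (-6.2) = -7.5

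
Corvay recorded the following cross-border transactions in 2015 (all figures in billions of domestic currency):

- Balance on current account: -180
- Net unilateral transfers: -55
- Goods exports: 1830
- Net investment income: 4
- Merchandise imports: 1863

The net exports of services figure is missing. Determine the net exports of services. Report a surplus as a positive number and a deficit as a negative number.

Current account = goods balance + services balance + net primary income + net secondary income
Sum of the known components = -84
Net exports of services = CA - (known components) = -180 - (-84) = -96

-96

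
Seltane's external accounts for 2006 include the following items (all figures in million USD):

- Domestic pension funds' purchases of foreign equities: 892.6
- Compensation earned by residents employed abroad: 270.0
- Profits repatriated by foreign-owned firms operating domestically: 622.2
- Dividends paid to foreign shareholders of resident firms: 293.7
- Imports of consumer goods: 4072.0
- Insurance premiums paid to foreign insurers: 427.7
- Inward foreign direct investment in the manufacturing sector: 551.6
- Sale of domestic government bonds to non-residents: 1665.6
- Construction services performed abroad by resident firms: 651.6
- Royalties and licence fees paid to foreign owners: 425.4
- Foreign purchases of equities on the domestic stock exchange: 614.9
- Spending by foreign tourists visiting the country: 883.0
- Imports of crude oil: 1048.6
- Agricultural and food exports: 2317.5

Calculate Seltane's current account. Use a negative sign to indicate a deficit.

-2767.5

Goods: 2317.5 - 1048.6 - 4072.0 = -2803.1
Services: 883.0 - 425.4 - 427.7 + 651.6 = 681.5
Primary income: -622.2 - 293.7 + 270.0 = -645.9
Current account = (-2803.1) + 681.5 + (-645.9) = -2767.5
(Excluded from the current account — financial account: domestic pension funds' purchases of foreign equities 892.6, inward foreign direct investment in the manufacturing sector 551.6, sale of domestic government bonds to non-residents 1665.6, foreign purchases of equities on the domestic stock exchange 614.9.)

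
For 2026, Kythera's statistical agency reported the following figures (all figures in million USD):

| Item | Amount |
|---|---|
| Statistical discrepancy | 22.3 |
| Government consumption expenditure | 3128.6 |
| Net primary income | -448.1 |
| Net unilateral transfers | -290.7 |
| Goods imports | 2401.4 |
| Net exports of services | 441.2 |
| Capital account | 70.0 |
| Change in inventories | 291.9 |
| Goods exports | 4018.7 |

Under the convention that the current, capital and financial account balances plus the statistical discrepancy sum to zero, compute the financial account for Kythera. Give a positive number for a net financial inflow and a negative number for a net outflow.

Goods balance = 4018.7 - 2401.4 = 1617.3
Services balance = 441.2
Trade balance (goods + services) = 1617.3 + 441.2 = 2058.5
Net primary income = -448.1
Net secondary income = -290.7
Current account = 2058.5 + (-448.1) + (-290.7) = 1319.7
Financial account = -(1319.7 + 70.0 + 22.3) = -1412.0

-1412.0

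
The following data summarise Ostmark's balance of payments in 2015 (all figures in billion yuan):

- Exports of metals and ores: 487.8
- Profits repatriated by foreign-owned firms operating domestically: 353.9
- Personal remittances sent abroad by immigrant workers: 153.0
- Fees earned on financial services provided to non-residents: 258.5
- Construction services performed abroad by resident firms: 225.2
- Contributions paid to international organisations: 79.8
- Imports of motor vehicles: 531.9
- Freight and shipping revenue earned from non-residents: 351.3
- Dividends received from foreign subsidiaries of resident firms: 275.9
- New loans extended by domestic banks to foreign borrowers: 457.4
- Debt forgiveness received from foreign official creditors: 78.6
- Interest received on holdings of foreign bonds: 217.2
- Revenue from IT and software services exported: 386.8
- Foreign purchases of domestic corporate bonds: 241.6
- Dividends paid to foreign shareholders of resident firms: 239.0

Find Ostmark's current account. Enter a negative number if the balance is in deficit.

845.1

Goods: 487.8 - 531.9 = -44.1
Services: 258.5 + 351.3 + 386.8 + 225.2 = 1221.8
Primary income: 217.2 + 275.9 - 239.0 - 353.9 = -99.8
Secondary income: -79.8 - 153.0 = -232.8
Current account = (-44.1) + 1221.8 + (-99.8) + (-232.8) = 845.1
(Excluded from the current account — financial account: new loans extended by domestic banks to foreign borrowers 457.4, foreign purchases of domestic corporate bonds 241.6; capital account: debt forgiveness received from foreign official creditors 78.6.)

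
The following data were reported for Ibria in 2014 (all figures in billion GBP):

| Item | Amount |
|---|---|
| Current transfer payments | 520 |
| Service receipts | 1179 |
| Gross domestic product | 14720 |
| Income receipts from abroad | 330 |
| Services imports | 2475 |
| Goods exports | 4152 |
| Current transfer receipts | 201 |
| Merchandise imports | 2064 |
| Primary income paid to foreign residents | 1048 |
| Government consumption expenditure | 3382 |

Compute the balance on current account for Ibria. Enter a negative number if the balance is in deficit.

-245

Goods balance = 4152 - 2064 = 2088
Services balance = 1179 - 2475 = -1296
Trade balance (goods + services) = 2088 + (-1296) = 792
Net primary income = 330 - 1048 = -718
Net secondary income = 201 - 520 = -319
Current account = 792 + (-718) + (-319) = -245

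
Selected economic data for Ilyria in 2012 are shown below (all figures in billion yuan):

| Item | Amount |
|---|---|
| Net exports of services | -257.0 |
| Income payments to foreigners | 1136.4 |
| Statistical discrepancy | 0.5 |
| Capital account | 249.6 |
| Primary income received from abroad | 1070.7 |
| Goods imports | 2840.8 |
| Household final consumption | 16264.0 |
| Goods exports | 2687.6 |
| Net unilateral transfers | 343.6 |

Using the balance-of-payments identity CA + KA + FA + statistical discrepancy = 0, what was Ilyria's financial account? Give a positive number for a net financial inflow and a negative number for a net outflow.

-117.8

Goods balance = 2687.6 - 2840.8 = -153.2
Services balance = -257.0
Trade balance (goods + services) = -153.2 + (-257.0) = -410.2
Net primary income = 1070.7 - 1136.4 = -65.7
Net secondary income = 343.6
Current account = -410.2 + (-65.7) + 343.6 = -132.3
Financial account = -(-132.3 + 249.6 + 0.5) = -117.8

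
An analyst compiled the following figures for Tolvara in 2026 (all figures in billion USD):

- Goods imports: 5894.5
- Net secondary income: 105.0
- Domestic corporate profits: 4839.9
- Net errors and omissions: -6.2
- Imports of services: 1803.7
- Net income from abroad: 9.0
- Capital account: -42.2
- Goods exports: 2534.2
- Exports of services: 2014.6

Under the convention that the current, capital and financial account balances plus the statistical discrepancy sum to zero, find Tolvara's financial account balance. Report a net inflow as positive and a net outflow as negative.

3083.8

Goods balance = 2534.2 - 5894.5 = -3360.3
Services balance = 2014.6 - 1803.7 = 210.9
Trade balance (goods + services) = -3360.3 + 210.9 = -3149.4
Net primary income = 9.0
Net secondary income = 105.0
Current account = -3149.4 + 9.0 + 105.0 = -3035.4
Financial account = -(-3035.4 + (-42.2) + (-6.2)) = 3083.8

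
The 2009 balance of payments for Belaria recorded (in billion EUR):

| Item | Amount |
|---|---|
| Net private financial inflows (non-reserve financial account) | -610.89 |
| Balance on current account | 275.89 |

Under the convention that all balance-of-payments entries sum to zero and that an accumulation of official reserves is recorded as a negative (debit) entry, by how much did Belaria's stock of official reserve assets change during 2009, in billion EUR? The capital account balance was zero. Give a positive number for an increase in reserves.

Official reserve transactions balance = -(275.89 + (-610.89)) = 335.00
An accumulation of reserves is recorded as a debit (negative entry), so the change in the stock of reserves is the negative of that balance.
Change in official reserves = -(335.00) = -335.00

-335.00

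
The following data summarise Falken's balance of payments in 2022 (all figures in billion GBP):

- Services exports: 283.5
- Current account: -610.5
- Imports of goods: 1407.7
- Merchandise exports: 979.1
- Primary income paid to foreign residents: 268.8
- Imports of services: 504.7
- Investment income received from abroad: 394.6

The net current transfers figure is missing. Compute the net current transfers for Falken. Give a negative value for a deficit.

-86.5

Current account = goods balance + services balance + net primary income + net secondary income
Sum of the known components = -524.0
Net current transfers = CA - (known components) = -610.5 - (-524.0) = -86.5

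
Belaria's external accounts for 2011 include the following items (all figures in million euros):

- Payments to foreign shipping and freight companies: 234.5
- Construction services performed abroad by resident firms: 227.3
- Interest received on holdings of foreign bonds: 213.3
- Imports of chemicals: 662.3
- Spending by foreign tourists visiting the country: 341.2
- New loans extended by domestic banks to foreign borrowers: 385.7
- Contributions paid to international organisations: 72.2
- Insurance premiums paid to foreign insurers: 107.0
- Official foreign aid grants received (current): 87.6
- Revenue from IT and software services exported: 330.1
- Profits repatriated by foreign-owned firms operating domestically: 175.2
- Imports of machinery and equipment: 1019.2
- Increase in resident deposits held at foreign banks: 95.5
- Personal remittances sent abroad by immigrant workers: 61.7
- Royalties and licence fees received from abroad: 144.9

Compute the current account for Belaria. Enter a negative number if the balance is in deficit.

Goods: -1019.2 - 662.3 = -1681.5
Services: -107.0 + 330.1 + 144.9 + 341.2 - 234.5 + 227.3 = 702.0
Primary income: 213.3 - 175.2 = 38.1
Secondary income: 87.6 - 61.7 - 72.2 = -46.3
Current account = (-1681.5) + 702.0 + 38.1 + (-46.3) = -987.7
(Excluded from the current account — financial account: new loans extended by domestic banks to foreign borrowers 385.7, increase in resident deposits held at foreign banks 95.5.)

-987.7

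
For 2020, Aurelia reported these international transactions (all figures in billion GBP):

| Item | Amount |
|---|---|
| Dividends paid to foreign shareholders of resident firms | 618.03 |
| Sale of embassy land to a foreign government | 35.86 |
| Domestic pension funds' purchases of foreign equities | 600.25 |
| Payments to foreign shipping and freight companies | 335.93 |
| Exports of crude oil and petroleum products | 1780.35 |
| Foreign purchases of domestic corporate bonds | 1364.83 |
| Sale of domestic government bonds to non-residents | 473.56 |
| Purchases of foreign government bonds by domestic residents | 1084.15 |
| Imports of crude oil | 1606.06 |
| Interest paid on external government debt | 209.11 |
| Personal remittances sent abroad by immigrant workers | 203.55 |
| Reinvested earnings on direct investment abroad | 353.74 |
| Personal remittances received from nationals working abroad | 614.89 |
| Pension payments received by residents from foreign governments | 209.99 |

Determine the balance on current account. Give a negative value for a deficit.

Goods: -1606.06 + 1780.35 = 174.29
Services: -335.93
Primary income: 353.74 - 209.11 - 618.03 = -473.40
Secondary income: 209.99 - 203.55 + 614.89 = 621.33
Current account = 174.29 + (-335.93) + (-473.40) + 621.33 = -13.71
(Excluded from the current account — capital account: sale of embassy land to a foreign government 35.86; financial account: domestic pension funds' purchases of foreign equities 600.25, foreign purchases of domestic corporate bonds 1364.83, sale of domestic government bonds to non-residents 473.56, purchases of foreign government bonds by domestic residents 1084.15.)

-13.71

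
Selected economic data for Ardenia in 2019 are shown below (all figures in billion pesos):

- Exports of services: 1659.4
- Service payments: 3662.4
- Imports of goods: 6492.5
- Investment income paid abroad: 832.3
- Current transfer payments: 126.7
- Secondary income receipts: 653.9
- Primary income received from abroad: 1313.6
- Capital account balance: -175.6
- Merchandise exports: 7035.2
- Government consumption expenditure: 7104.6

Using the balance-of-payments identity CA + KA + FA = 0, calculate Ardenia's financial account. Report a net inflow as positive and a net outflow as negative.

Goods balance = 7035.2 - 6492.5 = 542.7
Services balance = 1659.4 - 3662.4 = -2003.0
Trade balance (goods + services) = 542.7 + (-2003.0) = -1460.3
Net primary income = 1313.6 - 832.3 = 481.3
Net secondary income = 653.9 - 126.7 = 527.2
Current account = -1460.3 + 481.3 + 527.2 = -451.8
Financial account = -(-451.8 + (-175.6)) = 627.4

627.4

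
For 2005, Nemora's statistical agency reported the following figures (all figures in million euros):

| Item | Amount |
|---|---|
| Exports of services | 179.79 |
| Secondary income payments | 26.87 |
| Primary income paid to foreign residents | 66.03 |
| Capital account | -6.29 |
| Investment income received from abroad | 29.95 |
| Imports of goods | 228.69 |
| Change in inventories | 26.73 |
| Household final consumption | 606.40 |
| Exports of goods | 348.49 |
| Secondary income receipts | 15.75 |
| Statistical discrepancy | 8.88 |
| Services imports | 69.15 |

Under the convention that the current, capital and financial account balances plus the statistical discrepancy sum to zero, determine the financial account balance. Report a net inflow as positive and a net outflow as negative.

-185.83

Goods balance = 348.49 - 228.69 = 119.80
Services balance = 179.79 - 69.15 = 110.64
Trade balance (goods + services) = 119.80 + 110.64 = 230.44
Net primary income = 29.95 - 66.03 = -36.08
Net secondary income = 15.75 - 26.87 = -11.12
Current account = 230.44 + (-36.08) + (-11.12) = 183.24
Financial account = -(183.24 + (-6.29) + 8.88) = -185.83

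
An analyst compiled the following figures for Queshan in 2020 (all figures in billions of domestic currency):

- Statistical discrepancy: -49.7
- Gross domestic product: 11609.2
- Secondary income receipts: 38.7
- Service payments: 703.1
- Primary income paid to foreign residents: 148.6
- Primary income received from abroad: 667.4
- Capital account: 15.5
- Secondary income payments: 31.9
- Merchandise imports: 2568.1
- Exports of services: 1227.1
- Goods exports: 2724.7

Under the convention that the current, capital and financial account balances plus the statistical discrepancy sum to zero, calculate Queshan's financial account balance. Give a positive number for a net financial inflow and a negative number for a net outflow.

-1172.0

Goods balance = 2724.7 - 2568.1 = 156.6
Services balance = 1227.1 - 703.1 = 524.0
Trade balance (goods + services) = 156.6 + 524.0 = 680.6
Net primary income = 667.4 - 148.6 = 518.8
Net secondary income = 38.7 - 31.9 = 6.8
Current account = 680.6 + 518.8 + 6.8 = 1206.2
Financial account = -(1206.2 + 15.5 + (-49.7)) = -1172.0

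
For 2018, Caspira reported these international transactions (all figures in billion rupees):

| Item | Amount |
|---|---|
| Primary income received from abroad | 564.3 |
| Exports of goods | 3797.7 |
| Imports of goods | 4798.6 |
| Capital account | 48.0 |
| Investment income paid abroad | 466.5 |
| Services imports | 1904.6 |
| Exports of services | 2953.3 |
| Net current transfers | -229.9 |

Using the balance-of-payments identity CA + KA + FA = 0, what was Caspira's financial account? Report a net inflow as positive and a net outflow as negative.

36.3

Goods balance = 3797.7 - 4798.6 = -1000.9
Services balance = 2953.3 - 1904.6 = 1048.7
Trade balance (goods + services) = -1000.9 + 1048.7 = 47.8
Net primary income = 564.3 - 466.5 = 97.8
Net secondary income = -229.9
Current account = 47.8 + 97.8 + (-229.9) = -84.3
Financial account = -(-84.3 + 48.0) = 36.3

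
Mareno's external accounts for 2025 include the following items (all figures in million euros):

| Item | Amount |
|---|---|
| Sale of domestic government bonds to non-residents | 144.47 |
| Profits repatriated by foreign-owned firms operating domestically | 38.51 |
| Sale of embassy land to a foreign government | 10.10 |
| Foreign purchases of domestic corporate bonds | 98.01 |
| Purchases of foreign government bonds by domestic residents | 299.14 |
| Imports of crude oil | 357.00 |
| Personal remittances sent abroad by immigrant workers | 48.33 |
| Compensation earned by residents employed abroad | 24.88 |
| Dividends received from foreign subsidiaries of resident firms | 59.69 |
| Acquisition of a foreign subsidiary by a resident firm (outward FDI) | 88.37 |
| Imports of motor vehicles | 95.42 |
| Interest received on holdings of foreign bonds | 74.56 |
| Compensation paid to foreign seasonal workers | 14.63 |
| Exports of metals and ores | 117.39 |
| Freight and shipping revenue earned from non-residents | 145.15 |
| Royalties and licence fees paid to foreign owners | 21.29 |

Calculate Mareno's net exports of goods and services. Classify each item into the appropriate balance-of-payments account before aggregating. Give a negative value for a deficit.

Goods: -357.00 + 117.39 - 95.42 = -335.03
Services: 145.15 - 21.29 = 123.86
Trade balance = -335.03 + 123.86 = -211.17
(Excluded from the trade balance — financial account: sale of domestic government bonds to non-residents 144.47, foreign purchases of domestic corporate bonds 98.01, purchases of foreign government bonds by domestic residents 299.14, acquisition of a foreign subsidiary by a resident firm (outward FDI) 88.37; primary income: profits repatriated by foreign-owned firms operating domestically 38.51, compensation earned by residents employed abroad 24.88, dividends received from foreign subsidiaries of resident firms 59.69, interest received on holdings of foreign bonds 74.56, compensation paid to foreign seasonal workers 14.63; capital account: sale of embassy land to a foreign government 10.10; secondary income: personal remittances sent abroad by immigrant workers 48.33.)

-211.17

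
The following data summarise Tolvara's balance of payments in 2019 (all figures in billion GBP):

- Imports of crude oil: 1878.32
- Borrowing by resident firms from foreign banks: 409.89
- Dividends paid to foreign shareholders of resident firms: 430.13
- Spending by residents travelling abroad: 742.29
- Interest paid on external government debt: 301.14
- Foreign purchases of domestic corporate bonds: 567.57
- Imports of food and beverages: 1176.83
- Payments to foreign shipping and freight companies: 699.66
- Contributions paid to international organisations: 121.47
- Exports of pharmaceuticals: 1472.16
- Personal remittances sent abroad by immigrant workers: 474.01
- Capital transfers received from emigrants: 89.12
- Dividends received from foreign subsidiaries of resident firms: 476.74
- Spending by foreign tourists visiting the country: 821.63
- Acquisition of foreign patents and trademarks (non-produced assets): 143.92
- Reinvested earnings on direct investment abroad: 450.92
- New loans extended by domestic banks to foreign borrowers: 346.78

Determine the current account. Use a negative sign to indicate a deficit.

-2602.40

Goods: -1878.32 + 1472.16 - 1176.83 = -1582.99
Services: -699.66 + 821.63 - 742.29 = -620.32
Primary income: -430.13 - 301.14 + 450.92 + 476.74 = 196.39
Secondary income: -121.47 - 474.01 = -595.48
Current account = (-1582.99) + (-620.32) + 196.39 + (-595.48) = -2602.40
(Excluded from the current account — financial account: borrowing by resident firms from foreign banks 409.89, foreign purchases of domestic corporate bonds 567.57, new loans extended by domestic banks to foreign borrowers 346.78; capital account: capital transfers received from emigrants 89.12, acquisition of foreign patents and trademarks (non-produced assets) 143.92.)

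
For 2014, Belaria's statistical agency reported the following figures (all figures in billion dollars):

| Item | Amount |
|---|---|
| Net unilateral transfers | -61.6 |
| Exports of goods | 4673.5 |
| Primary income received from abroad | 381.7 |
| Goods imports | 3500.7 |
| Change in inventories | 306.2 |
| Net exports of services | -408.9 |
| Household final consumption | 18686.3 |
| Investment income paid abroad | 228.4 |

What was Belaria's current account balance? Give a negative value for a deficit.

855.6

Goods balance = 4673.5 - 3500.7 = 1172.8
Services balance = -408.9
Trade balance (goods + services) = 1172.8 + (-408.9) = 763.9
Net primary income = 381.7 - 228.4 = 153.3
Net secondary income = -61.6
Current account = 763.9 + 153.3 + (-61.6) = 855.6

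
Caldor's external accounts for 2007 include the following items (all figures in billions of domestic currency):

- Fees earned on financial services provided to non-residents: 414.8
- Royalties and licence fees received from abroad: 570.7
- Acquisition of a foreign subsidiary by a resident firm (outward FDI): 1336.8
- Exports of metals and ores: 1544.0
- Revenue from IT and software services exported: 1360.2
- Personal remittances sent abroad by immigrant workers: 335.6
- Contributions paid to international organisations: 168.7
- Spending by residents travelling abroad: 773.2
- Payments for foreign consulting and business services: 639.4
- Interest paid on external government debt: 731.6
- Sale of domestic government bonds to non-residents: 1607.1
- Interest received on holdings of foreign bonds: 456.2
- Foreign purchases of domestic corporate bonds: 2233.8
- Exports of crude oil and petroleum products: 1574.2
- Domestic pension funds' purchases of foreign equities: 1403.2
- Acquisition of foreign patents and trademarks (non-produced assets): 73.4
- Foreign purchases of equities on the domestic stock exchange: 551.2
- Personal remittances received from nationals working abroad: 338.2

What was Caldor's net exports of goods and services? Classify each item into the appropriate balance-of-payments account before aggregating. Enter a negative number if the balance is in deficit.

Goods: 1544.0 + 1574.2 = 3118.2
Services: 570.7 - 773.2 + 414.8 + 1360.2 - 639.4 = 933.1
Trade balance = 3118.2 + 933.1 = 4051.3
(Excluded from the trade balance — financial account: acquisition of a foreign subsidiary by a resident firm (outward FDI) 1336.8, sale of domestic government bonds to non-residents 1607.1, foreign purchases of domestic corporate bonds 2233.8, domestic pension funds' purchases of foreign equities 1403.2, foreign purchases of equities on the domestic stock exchange 551.2; secondary income: personal remittances sent abroad by immigrant workers 335.6, contributions paid to international organisations 168.7, personal remittances received from nationals working abroad 338.2; primary income: interest paid on external government debt 731.6, interest received on holdings of foreign bonds 456.2; capital account: acquisition of foreign patents and trademarks (non-produced assets) 73.4.)

4051.3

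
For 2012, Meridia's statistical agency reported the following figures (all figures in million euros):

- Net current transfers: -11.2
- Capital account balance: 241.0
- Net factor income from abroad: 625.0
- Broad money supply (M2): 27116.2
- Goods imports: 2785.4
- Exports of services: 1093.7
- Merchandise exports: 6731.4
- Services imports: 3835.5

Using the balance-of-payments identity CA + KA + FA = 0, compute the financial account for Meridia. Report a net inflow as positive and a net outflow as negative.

Goods balance = 6731.4 - 2785.4 = 3946.0
Services balance = 1093.7 - 3835.5 = -2741.8
Trade balance (goods + services) = 3946.0 + (-2741.8) = 1204.2
Net primary income = 625.0
Net secondary income = -11.2
Current account = 1204.2 + 625.0 + (-11.2) = 1818.0
Financial account = -(1818.0 + 241.0) = -2059.0

-2059.0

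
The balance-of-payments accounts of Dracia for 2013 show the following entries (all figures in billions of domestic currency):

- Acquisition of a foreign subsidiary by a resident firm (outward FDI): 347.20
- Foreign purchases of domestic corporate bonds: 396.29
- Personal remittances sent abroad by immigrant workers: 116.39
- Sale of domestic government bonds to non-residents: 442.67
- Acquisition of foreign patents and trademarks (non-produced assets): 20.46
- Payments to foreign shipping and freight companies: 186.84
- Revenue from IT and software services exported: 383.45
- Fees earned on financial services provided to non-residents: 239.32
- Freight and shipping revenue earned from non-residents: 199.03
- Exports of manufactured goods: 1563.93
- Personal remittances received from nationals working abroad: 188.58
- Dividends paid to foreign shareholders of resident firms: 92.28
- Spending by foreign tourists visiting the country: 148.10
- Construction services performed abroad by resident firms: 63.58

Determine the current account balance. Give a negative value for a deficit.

2390.48

Goods: 1563.93
Services: 383.45 + 199.03 - 186.84 + 148.10 + 63.58 + 239.32 = 846.64
Primary income: -92.28
Secondary income: 188.58 - 116.39 = 72.19
Current account = 1563.93 + 846.64 + (-92.28) + 72.19 = 2390.48
(Excluded from the current account — financial account: acquisition of a foreign subsidiary by a resident firm (outward FDI) 347.20, foreign purchases of domestic corporate bonds 396.29, sale of domestic government bonds to non-residents 442.67; capital account: acquisition of foreign patents and trademarks (non-produced assets) 20.46.)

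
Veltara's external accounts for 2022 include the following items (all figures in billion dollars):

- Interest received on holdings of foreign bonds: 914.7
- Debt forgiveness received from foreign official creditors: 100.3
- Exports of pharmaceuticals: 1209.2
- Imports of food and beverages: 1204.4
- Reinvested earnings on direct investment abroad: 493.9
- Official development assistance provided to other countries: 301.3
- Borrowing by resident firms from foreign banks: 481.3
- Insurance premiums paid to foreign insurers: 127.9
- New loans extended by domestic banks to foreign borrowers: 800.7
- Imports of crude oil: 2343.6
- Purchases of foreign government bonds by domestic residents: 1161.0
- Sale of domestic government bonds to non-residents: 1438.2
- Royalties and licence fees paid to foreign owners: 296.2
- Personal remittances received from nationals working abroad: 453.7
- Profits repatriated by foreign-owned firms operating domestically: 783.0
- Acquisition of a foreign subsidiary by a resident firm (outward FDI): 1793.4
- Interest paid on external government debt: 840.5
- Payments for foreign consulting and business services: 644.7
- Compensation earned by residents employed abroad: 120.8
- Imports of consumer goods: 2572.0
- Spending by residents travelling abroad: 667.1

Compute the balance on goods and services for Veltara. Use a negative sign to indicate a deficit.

-6646.7

Goods: 1209.2 - 2343.6 - 1204.4 - 2572.0 = -4910.8
Services: -296.2 - 127.9 - 667.1 - 644.7 = -1735.9
Trade balance = -4910.8 + (-1735.9) = -6646.7
(Excluded from the trade balance — primary income: interest received on holdings of foreign bonds 914.7, reinvested earnings on direct investment abroad 493.9, profits repatriated by foreign-owned firms operating domestically 783.0, interest paid on external government debt 840.5, compensation earned by residents employed abroad 120.8; capital account: debt forgiveness received from foreign official creditors 100.3; secondary income: official development assistance provided to other countries 301.3, personal remittances received from nationals working abroad 453.7; financial account: borrowing by resident firms from foreign banks 481.3, new loans extended by domestic banks to foreign borrowers 800.7, purchases of foreign government bonds by domestic residents 1161.0, sale of domestic government bonds to non-residents 1438.2, acquisition of a foreign subsidiary by a resident firm (outward FDI) 1793.4.)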